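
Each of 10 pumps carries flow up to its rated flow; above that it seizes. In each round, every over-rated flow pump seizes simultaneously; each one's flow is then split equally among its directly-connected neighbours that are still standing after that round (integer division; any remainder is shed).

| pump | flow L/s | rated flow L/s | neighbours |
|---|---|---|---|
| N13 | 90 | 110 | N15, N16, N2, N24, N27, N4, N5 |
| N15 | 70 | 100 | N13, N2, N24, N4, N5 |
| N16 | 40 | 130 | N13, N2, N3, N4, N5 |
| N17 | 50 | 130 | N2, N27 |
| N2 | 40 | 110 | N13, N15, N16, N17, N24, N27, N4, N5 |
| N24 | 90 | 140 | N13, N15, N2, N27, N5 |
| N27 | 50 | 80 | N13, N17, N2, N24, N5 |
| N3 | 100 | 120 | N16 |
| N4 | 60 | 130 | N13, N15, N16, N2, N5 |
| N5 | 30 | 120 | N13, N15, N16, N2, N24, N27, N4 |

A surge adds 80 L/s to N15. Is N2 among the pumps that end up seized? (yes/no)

no

Round 1 — N15 at 150 > 100. N15 seizes.
  N15 sheds 150 L/s to N13, N2, N24, N4, N5: 30 each.
    N13: 90+30 = 120 > 110
    N2: 40+30 = 70 ≤ 110
    N24: 90+30 = 120 ≤ 140
    N4: 60+30 = 90 ≤ 130
    N5: 30+30 = 60 ≤ 120
Round 2 — N13 seizes.
  N13 sheds 120 L/s to N16, N2, N24, N27, N4, N5: 20 each.
    N16: 40+20 = 60 ≤ 130
    N2: 70+20 = 90 ≤ 110
    N24: 120+20 = 140 ≤ 140
    N27: 50+20 = 70 ≤ 80
    N4: 90+20 = 110 ≤ 130
    N5: 60+20 = 80 ≤ 120
No further seizures.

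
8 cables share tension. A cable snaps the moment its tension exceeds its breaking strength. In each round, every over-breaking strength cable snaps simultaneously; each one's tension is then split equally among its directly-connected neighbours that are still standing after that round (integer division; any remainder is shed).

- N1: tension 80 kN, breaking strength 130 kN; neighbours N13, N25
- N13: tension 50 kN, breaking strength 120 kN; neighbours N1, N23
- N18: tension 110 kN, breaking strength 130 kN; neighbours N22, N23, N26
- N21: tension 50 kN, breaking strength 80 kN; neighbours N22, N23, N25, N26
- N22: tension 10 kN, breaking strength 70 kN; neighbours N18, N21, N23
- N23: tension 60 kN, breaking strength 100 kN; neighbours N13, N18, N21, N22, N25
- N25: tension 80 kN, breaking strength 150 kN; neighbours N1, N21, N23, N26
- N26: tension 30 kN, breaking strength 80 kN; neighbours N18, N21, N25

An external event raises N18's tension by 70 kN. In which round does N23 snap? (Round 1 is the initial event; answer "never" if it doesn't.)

Round 1 — N18 at 180 > 130. N18 snaps.
  N18 sheds 180 kN to N22, N23, N26: 60 each.
    N22: 10+60 = 70 ≤ 70
    N23: 60+60 = 120 > 100
    N26: 30+60 = 90 > 80
Round 2 — N23, N26 snap.
  N23 sheds 120 kN to N13, N21, N22, N25: 30 each.
    N13: 50+30 = 80 ≤ 120
    N21: 50+30 = 80 ≤ 80
    N22: 70+30 = 100 > 70
    N25: 80+30 = 110 ≤ 150
  N26 sheds 90 kN to N21, N25: 45 each.
    N21: 80+45 = 125 > 80
    N25: 110+45 = 155 > 150
Round 3 — N21, N22, N25 snap.
  N21 sheds 125 kN: no online neighbours, lost.
  N22 sheds 100 kN: no online neighbours, lost.
  N25 sheds 155 kN to N1: 155 each.
    N1: 80+155 = 235 > 130
Round 4 — N1 snaps.
  N1 sheds 235 kN to N13: 235 each.
    N13: 80+235 = 315 > 120
Round 5 — N13 snaps.
  N13 sheds 315 kN: no online neighbours, lost.
No further breaks.

2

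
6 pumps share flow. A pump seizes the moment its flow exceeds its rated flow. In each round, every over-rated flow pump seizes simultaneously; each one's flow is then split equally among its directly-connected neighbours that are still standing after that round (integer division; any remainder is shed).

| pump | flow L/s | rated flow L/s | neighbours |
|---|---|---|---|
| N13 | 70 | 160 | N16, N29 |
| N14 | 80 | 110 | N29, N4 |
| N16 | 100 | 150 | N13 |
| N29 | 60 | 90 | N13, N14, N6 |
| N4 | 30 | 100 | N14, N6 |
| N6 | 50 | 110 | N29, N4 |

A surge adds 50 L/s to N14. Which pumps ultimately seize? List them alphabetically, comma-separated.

N14, N29, N4, N6

Round 1 — N14 at 130 > 110. N14 seizes.
  N14 sheds 130 L/s to N29, N4: 65 each.
    N29: 60+65 = 125 > 90
    N4: 30+65 = 95 ≤ 100
Round 2 — N29 seizes.
  N29 sheds 125 L/s to N13, N6: 62 each (1 lost).
    N13: 70+62 = 132 ≤ 160
    N6: 50+62 = 112 > 110
Round 3 — N6 seizes.
  N6 sheds 112 L/s to N4: 112 each.
    N4: 95+112 = 207 > 100
Round 4 — N4 seizes.
  N4 sheds 207 L/s: no online neighbours, lost.
No further seizures.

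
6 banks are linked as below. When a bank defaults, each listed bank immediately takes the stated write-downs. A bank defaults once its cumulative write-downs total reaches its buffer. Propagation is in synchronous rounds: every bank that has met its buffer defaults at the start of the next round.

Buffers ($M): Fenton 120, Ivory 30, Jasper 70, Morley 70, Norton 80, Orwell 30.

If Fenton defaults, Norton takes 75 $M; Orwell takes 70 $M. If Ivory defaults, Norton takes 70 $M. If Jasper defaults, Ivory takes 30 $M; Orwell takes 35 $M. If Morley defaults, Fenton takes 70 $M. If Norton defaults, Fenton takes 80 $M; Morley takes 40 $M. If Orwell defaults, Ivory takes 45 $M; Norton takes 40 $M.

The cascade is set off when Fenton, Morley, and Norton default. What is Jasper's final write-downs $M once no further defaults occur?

Round 1 — Fenton, Morley, Norton default (initial).
  Orwell: +70 → 70 ≥ 30
Round 2 — Orwell defaults.
  Ivory: +45 → 45 ≥ 30
Round 3 — Ivory defaults.
No further defaults.

0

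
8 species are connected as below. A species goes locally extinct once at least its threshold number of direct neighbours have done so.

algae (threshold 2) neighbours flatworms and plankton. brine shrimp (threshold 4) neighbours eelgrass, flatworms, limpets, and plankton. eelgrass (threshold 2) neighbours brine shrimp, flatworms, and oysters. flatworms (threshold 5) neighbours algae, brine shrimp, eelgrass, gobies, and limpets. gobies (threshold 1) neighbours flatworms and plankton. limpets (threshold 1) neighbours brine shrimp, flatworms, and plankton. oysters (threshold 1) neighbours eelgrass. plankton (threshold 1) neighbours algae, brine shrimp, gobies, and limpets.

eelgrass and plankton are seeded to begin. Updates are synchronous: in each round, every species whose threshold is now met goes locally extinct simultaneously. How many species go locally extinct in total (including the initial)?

5

Round 1 — eelgrass, plankton go locally extinct (initial).
Round 2 — checking thresholds:
  algae: 1 of 2 neighbours < 2, not yet.
  brine shrimp: 2 of 4 neighbours < 4, not yet.
  flatworms: 1 of 5 neighbours < 5, not yet.
  gobies: 1 of 2 neighbours ≥ 1, goes locally extinct.
  limpets: 1 of 3 neighbours ≥ 1, goes locally extinct.
  oysters: 1 of 1 neighbours ≥ 1, goes locally extinct.
Round 3 — no new extinctions; cascade stops.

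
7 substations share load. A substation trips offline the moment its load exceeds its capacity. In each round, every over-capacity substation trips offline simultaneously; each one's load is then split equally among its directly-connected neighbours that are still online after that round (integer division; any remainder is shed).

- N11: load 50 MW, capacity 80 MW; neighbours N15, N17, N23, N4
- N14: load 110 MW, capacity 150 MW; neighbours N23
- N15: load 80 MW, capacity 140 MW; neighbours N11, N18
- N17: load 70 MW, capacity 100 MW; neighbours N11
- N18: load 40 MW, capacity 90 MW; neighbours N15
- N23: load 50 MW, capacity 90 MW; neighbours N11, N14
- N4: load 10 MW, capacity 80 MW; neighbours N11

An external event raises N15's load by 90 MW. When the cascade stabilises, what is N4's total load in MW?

55

Round 1 — N15 at 170 > 140. N15 trips offline.
  N15 sheds 170 MW to N11, N18: 85 each.
    N11: 50+85 = 135 > 80
    N18: 40+85 = 125 > 90
Round 2 — N11, N18 trip offline.
  N11 sheds 135 MW to N17, N23, N4: 45 each.
    N17: 70+45 = 115 > 100
    N23: 50+45 = 95 > 90
    N4: 10+45 = 55 ≤ 80
  N18 sheds 125 MW: no online neighbours, lost.
Round 3 — N17, N23 trip offline.
  N17 sheds 115 MW: no online neighbours, lost.
  N23 sheds 95 MW to N14: 95 each.
    N14: 110+95 = 205 > 150
Round 4 — N14 trips offline.
  N14 sheds 205 MW: no online neighbours, lost.
No further trips.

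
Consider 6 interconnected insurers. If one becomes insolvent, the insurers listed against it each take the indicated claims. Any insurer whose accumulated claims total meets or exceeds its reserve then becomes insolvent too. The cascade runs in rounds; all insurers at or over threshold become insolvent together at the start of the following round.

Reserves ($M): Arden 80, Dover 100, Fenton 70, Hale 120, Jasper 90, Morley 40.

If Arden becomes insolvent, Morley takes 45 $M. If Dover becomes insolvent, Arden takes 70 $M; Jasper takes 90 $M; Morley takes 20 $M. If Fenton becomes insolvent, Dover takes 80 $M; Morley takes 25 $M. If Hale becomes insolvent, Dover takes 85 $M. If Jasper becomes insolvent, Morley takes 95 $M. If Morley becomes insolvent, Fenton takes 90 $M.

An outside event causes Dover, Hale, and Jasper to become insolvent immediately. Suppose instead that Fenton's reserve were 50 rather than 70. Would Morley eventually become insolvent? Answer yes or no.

yes

With Fenton's reserve at 50:
Round 1 — Dover, Hale, Jasper become insolvent (initial).
  Arden: +70 → 70 < 80
  Morley: +20+95 → 115 ≥ 40
Round 2 — Morley becomes insolvent.
  Fenton: +90 → 90 ≥ 50
Round 3 — Fenton becomes insolvent.
No further insolvencies.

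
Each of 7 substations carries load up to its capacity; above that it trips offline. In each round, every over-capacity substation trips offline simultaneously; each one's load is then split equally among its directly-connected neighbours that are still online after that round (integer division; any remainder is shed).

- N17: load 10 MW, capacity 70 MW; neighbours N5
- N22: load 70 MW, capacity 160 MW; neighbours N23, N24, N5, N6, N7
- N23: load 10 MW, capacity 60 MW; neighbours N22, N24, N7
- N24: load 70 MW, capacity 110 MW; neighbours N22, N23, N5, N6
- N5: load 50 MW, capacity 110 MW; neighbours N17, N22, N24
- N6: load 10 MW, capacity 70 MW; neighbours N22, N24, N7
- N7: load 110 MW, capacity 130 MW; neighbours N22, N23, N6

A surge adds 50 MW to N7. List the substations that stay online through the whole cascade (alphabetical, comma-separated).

Round 1 — N7 at 160 > 130. N7 trips offline.
  N7 sheds 160 MW to N22, N23, N6: 53 each (1 lost).
    N22: 70+53 = 123 ≤ 160
    N23: 10+53 = 63 > 60
    N6: 10+53 = 63 ≤ 70
Round 2 — N23 trips offline.
  N23 sheds 63 MW to N22, N24: 31 each (1 lost).
    N22: 123+31 = 154 ≤ 160
    N24: 70+31 = 101 ≤ 110
No further trips.

N17, N22, N24, N5, N6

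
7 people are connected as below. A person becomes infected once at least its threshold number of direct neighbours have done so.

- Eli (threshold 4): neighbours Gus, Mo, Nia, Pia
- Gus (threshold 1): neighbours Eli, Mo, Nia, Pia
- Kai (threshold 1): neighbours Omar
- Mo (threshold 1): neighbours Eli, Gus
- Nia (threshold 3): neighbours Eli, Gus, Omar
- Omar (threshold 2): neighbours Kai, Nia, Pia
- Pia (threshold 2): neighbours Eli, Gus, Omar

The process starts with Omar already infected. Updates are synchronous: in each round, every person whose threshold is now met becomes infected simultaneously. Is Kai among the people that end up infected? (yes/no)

yes

Round 1 — Omar becomes infected (initial).
Round 2 — checking thresholds:
  Kai: 1 of 1 neighbours ≥ 1, becomes infected.
  Nia: 1 of 3 neighbours < 3, not yet.
  Pia: 1 of 3 neighbours < 2, not yet.
Round 3 — no new infections; cascade stops.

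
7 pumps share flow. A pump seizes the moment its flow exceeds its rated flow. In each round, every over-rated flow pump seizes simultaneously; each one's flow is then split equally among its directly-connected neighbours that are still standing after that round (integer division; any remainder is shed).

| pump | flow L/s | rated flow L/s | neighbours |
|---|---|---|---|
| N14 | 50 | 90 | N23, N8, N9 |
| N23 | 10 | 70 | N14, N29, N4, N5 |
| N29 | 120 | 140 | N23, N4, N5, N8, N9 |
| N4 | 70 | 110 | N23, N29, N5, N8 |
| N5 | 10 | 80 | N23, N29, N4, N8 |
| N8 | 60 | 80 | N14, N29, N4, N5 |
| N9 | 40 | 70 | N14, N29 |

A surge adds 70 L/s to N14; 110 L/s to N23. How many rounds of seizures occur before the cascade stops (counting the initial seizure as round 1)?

Round 1 — N14 at 120 > 90; N23 at 120 > 70. N14, N23 seize.
  N14 sheds 120 L/s to N8, N9: 60 each.
    N8: 60+60 = 120 > 80
    N9: 40+60 = 100 > 70
  N23 sheds 120 L/s to N29, N4, N5: 40 each.
    N29: 120+40 = 160 > 140
    N4: 70+40 = 110 ≤ 110
    N5: 10+40 = 50 ≤ 80
Round 2 — N29, N8, N9 seize.
  N29 sheds 160 L/s to N4, N5: 80 each.
    N4: 110+80 = 190 > 110
    N5: 50+80 = 130 > 80
  N8 sheds 120 L/s to N4, N5: 60 each.
    N4: 190+60 = 250 > 110
    N5: 130+60 = 190 > 80
  N9 sheds 100 L/s: no online neighbours, lost.
Round 3 — N4, N5 seize.
  N4 sheds 250 L/s: no online neighbours, lost.
  N5 sheds 190 L/s: no online neighbours, lost.
No further seizures.

3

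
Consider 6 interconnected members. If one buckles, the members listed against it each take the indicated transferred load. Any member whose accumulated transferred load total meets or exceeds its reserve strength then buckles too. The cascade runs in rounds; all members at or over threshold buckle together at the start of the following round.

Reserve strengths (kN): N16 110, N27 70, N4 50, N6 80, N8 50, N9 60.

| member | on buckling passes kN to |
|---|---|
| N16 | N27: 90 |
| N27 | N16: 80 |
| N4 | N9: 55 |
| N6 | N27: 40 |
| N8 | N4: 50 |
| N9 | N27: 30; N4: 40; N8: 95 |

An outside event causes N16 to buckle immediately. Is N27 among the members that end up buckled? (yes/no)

Round 1 — N16 buckles (initial).
  N27: +90 → 90 ≥ 70
Round 2 — N27 buckles.
No further bucklings.

yes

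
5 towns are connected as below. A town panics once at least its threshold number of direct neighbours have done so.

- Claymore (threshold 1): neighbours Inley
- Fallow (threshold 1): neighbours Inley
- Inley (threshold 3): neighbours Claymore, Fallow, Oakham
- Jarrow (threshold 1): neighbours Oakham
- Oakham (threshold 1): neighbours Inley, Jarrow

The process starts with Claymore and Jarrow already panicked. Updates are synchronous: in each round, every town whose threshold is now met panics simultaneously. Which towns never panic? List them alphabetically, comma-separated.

Fallow, Inley

Round 1 — Claymore, Jarrow panic (initial).
Round 2 — checking thresholds:
  Inley: 1 of 3 neighbours < 3, holds.
  Oakham: 1 of 2 neighbours ≥ 1, panics.
Round 3 — no new panics; cascade stops.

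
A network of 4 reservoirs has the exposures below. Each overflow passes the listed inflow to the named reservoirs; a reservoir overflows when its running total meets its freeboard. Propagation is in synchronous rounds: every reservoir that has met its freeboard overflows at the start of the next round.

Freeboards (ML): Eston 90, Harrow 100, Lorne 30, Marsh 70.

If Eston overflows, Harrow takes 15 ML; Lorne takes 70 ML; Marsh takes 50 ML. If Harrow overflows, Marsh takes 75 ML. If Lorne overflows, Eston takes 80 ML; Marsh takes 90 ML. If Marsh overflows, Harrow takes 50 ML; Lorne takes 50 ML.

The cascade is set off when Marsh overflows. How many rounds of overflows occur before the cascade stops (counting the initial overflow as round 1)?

2

Round 1 — Marsh overflows (initial).
  Harrow: +50 → 50 < 100
  Lorne: +50 → 50 ≥ 30
Round 2 — Lorne overflows.
  Eston: +80 → 80 < 90
No further overflows.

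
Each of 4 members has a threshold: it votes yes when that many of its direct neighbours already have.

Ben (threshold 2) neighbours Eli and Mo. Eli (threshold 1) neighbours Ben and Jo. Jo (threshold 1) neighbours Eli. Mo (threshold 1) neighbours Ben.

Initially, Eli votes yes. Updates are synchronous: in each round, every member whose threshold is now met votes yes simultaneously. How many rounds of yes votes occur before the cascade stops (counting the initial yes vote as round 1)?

Round 1 — Eli votes yes (initial).
Round 2 — checking thresholds:
  Ben: 1 of 2 neighbours < 2, not yet.
  Jo: 1 of 1 neighbours ≥ 1, votes yes.
Round 3 — no new yes votes; cascade stops.

2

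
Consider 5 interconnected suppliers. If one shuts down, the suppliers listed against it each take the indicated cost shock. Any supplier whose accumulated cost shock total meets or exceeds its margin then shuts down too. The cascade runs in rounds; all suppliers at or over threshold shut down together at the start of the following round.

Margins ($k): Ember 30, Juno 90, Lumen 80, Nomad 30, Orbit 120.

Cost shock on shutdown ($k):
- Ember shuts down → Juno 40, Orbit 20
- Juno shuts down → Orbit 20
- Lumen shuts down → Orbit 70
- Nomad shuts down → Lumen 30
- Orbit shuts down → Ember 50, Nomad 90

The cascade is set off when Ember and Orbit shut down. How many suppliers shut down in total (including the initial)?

3

Round 1 — Ember, Orbit shut down (initial).
  Juno: +40 → 40 < 90
  Nomad: +90 → 90 ≥ 30
Round 2 — Nomad shuts down.
  Lumen: +30 → 30 < 80
No further shutdowns.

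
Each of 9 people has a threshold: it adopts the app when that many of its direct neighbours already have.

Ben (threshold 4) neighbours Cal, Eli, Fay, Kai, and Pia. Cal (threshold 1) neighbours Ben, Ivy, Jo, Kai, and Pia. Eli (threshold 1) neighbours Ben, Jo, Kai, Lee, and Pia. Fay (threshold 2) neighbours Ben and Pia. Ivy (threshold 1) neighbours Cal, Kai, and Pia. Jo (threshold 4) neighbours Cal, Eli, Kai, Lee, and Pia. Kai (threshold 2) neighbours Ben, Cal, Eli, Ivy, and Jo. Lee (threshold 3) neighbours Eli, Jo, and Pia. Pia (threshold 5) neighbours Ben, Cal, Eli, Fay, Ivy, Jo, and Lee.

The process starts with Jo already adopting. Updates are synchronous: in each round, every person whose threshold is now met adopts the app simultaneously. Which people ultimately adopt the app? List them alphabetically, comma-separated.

Round 1 — Jo adopts the app (initial).
Round 2 — checking thresholds:
  Cal: 1 of 5 neighbours ≥ 1, adopts the app.
  Eli: 1 of 5 neighbours ≥ 1, adopts the app.
  Kai: 1 of 5 neighbours < 2, below threshold.
  Lee: 1 of 3 neighbours < 3, below threshold.
  Pia: 1 of 7 neighbours < 5, below threshold.
Round 3 — checking thresholds:
  Ben: 2 of 5 neighbours < 4, below threshold.
  Ivy: 1 of 3 neighbours ≥ 1, adopts the app.
  Kai: 3 of 5 neighbours ≥ 2, adopts the app.
  Lee: 2 of 3 neighbours < 3, below threshold.
  Pia: 3 of 7 neighbours < 5, below threshold.
Round 4 — no new adoptions; cascade stops.

Cal, Eli, Ivy, Jo, Kai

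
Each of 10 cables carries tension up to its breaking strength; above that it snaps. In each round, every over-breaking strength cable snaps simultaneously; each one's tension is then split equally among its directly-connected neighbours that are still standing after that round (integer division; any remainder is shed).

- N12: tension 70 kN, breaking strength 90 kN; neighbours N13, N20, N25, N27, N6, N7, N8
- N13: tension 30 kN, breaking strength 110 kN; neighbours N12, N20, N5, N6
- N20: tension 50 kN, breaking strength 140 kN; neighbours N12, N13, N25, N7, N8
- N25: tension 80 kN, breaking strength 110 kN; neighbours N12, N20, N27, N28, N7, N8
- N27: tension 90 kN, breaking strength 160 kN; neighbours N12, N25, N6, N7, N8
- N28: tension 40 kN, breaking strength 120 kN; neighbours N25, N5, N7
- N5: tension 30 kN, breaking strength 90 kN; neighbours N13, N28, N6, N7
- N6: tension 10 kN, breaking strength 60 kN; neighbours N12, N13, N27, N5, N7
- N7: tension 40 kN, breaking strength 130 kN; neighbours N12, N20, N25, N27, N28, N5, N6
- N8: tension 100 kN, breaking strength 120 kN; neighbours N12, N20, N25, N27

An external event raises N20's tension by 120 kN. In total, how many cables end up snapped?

Round 1 — N20 at 170 > 140. N20 snaps.
  N20 sheds 170 kN to N12, N13, N25, N7, N8: 34 each.
    N12: 70+34 = 104 > 90
    N13: 30+34 = 64 ≤ 110
    N25: 80+34 = 114 > 110
    N7: 40+34 = 74 ≤ 130
    N8: 100+34 = 134 > 120
Round 2 — N12, N25, N8 snap.
  N12 sheds 104 kN to N13, N27, N6, N7: 26 each.
    N13: 64+26 = 90 ≤ 110
    N27: 90+26 = 116 ≤ 160
    N6: 10+26 = 36 ≤ 60
    N7: 74+26 = 100 ≤ 130
  N25 sheds 114 kN to N27, N28, N7: 38 each.
    N27: 116+38 = 154 ≤ 160
    N28: 40+38 = 78 ≤ 120
    N7: 100+38 = 138 > 130
  N8 sheds 134 kN to N27: 134 each.
    N27: 154+134 = 288 > 160
Round 3 — N27, N7 snap.
  N27 sheds 288 kN to N6: 288 each.
    N6: 36+288 = 324 > 60
  N7 sheds 138 kN to N28, N5, N6: 46 each.
    N28: 78+46 = 124 > 120
    N5: 30+46 = 76 ≤ 90
    N6: 324+46 = 370 > 60
Round 4 — N28, N6 snap.
  N28 sheds 124 kN to N5: 124 each.
    N5: 76+124 = 200 > 90
  N6 sheds 370 kN to N13, N5: 185 each.
    N13: 90+185 = 275 > 110
    N5: 200+185 = 385 > 90
Round 5 — N13, N5 snap.
  N13 sheds 275 kN: no online neighbours, lost.
  N5 sheds 385 kN: no online neighbours, lost.
No further breaks.

10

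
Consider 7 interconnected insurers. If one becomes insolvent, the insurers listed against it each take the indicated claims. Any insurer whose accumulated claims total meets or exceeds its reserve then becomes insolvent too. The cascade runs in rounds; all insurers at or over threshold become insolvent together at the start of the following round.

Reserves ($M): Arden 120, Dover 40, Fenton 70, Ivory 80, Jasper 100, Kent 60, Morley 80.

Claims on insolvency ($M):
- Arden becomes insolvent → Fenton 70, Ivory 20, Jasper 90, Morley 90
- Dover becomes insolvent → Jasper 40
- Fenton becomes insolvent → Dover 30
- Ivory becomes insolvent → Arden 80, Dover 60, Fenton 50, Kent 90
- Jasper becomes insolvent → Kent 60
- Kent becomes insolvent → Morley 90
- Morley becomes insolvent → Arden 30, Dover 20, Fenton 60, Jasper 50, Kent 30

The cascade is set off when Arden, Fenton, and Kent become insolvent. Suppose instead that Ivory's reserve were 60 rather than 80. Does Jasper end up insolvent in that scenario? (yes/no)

yes

With Ivory's reserve at 60:
Round 1 — Arden, Fenton, Kent become insolvent (initial).
  Dover: +30 → 30 < 40
  Ivory: +20 → 20 < 60
  Jasper: +90 → 90 < 100
  Morley: +90+90 → 180 ≥ 80
Round 2 — Morley becomes insolvent.
  Dover: +20 → 50 ≥ 40
  Jasper: +50 → 140 ≥ 100
Round 3 — Dover, Jasper become insolvent.
No further insolvencies.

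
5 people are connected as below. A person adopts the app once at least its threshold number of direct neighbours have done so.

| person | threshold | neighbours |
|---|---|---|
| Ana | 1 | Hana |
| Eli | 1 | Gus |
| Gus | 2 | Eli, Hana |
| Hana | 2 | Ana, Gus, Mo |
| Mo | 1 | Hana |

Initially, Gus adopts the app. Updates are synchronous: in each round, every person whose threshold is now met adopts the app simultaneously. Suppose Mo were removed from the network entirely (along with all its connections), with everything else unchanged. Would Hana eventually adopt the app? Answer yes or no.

With Mo removed:
Round 1 — Gus adopts the app (initial).
Round 2 — checking thresholds:
  Eli: 1 of 1 neighbours ≥ 1, adopts the app.
  Hana: 1 of 2 neighbours < 2, holds.
Round 3 — no new adoptions; cascade stops.

no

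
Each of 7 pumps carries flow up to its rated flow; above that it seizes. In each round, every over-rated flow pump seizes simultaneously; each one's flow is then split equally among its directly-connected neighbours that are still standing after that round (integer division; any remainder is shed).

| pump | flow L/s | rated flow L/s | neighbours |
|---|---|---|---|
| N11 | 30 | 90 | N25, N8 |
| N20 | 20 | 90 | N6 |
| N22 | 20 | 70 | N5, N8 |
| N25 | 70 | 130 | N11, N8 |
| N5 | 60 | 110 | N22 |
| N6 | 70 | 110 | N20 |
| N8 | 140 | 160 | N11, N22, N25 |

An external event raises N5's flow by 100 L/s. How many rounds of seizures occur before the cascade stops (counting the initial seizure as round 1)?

Round 1 — N5 at 160 > 110. N5 seizes.
  N5 sheds 160 L/s to N22: 160 each.
    N22: 20+160 = 180 > 70
Round 2 — N22 seizes.
  N22 sheds 180 L/s to N8: 180 each.
    N8: 140+180 = 320 > 160
Round 3 — N8 seizes.
  N8 sheds 320 L/s to N11, N25: 160 each.
    N11: 30+160 = 190 > 90
    N25: 70+160 = 230 > 130
Round 4 — N11, N25 seize.
  N11 sheds 190 L/s: no online neighbours, lost.
  N25 sheds 230 L/s: no online neighbours, lost.
No further seizures.

4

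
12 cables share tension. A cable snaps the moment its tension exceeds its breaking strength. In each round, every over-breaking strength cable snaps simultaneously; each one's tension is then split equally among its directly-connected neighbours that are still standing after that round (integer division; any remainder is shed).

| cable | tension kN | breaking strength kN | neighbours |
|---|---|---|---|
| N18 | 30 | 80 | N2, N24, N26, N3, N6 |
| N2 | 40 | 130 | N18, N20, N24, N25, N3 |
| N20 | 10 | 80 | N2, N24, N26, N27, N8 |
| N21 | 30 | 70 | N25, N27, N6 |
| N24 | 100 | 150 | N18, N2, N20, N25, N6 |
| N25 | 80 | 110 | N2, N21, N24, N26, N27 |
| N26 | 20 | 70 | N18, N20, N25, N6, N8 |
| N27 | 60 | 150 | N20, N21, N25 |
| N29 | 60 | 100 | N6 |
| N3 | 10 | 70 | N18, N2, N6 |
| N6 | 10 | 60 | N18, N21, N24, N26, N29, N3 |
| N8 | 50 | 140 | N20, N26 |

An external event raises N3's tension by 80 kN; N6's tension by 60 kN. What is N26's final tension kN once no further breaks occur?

63

Round 1 — N3 at 90 > 70; N6 at 70 > 60. N3, N6 snap.
  N3 sheds 90 kN to N18, N2: 45 each.
    N18: 30+45 = 75 ≤ 80
    N2: 40+45 = 85 ≤ 130
  N6 sheds 70 kN to N18, N21, N24, N26, N29: 14 each.
    N18: 75+14 = 89 > 80
    N21: 30+14 = 44 ≤ 70
    N24: 100+14 = 114 ≤ 150
    N26: 20+14 = 34 ≤ 70
    N29: 60+14 = 74 ≤ 100
Round 2 — N18 snaps.
  N18 sheds 89 kN to N2, N24, N26: 29 each (2 lost).
    N2: 85+29 = 114 ≤ 130
    N24: 114+29 = 143 ≤ 150
    N26: 34+29 = 63 ≤ 70
No further breaks.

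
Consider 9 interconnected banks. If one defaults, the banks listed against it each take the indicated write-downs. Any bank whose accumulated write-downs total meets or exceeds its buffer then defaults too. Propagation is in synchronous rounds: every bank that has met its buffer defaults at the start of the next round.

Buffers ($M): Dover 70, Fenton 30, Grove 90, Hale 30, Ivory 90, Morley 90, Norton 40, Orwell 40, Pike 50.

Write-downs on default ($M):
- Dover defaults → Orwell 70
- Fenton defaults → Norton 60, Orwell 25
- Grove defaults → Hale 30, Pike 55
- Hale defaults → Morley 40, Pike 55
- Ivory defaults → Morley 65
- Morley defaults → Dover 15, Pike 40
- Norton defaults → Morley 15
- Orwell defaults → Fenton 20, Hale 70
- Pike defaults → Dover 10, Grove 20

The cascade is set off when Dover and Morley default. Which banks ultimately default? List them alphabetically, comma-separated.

Round 1 — Dover, Morley default (initial).
  Orwell: +70 → 70 ≥ 40
  Pike: +40 → 40 < 50
Round 2 — Orwell defaults.
  Fenton: +20 → 20 < 30
  Hale: +70 → 70 ≥ 30
Round 3 — Hale defaults.
  Pike: +55 → 95 ≥ 50
Round 4 — Pike defaults.
  Grove: +20 → 20 < 90
No further defaults.

Dover, Hale, Morley, Orwell, Pike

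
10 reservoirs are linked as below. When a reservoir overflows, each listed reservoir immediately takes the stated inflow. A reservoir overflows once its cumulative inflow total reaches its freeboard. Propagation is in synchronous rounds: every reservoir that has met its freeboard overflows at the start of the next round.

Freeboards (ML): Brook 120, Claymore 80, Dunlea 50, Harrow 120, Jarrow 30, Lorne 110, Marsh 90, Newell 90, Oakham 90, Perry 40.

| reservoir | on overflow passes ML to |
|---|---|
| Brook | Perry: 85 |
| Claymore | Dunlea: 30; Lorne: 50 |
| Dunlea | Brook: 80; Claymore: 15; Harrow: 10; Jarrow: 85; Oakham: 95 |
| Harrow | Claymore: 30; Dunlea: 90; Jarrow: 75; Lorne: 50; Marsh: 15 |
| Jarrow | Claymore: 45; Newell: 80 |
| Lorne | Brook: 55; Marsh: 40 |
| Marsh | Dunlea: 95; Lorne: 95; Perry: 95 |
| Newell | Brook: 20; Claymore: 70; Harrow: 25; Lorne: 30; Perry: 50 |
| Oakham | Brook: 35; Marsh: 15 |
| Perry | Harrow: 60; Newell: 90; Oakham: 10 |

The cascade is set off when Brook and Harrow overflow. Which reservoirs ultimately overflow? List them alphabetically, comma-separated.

Brook, Claymore, Dunlea, Harrow, Jarrow, Lorne, Newell, Oakham, Perry

Round 1 — Brook, Harrow overflow (initial).
  Claymore: +30 → 30 < 80
  Dunlea: +90 → 90 ≥ 50
  Jarrow: +75 → 75 ≥ 30
  Lorne: +50 → 50 < 110
  Marsh: +15 → 15 < 90
  Perry: +85 → 85 ≥ 40
Round 2 — Dunlea, Jarrow, Perry overflow.
  Claymore: +15+45 → 90 ≥ 80
  Newell: +80+90 → 170 ≥ 90
  Oakham: +95+10 → 105 ≥ 90
Round 3 — Claymore, Newell, Oakham overflow.
  Lorne: +50+30 → 130 ≥ 110
  Marsh: +15 → 30 < 90
Round 4 — Lorne overflows.
  Marsh: +40 → 70 < 90
No further overflows.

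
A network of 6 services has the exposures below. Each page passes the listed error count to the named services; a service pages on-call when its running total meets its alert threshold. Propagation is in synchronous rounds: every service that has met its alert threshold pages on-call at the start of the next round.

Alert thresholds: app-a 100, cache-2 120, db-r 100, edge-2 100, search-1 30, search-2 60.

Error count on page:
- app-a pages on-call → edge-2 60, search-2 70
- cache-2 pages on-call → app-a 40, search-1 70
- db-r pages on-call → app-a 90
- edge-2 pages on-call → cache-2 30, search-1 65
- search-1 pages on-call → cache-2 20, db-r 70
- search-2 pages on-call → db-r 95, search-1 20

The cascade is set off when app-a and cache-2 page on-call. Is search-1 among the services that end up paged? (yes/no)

yes

Round 1 — app-a, cache-2 page on-call (initial).
  edge-2: +60 → 60 < 100
  search-1: +70 → 70 ≥ 30
  search-2: +70 → 70 ≥ 60
Round 2 — search-1, search-2 page on-call.
  db-r: +70+95 → 165 ≥ 100
Round 3 — db-r pages on-call.
No further pages.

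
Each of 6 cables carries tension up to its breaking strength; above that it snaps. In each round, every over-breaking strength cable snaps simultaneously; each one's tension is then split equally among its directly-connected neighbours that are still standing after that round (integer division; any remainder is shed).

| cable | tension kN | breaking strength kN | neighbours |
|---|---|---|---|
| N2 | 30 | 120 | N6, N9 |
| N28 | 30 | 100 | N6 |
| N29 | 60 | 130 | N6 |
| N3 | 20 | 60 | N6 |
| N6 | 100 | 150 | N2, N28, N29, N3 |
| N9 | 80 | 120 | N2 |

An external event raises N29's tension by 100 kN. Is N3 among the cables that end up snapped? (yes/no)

Round 1 — N29 at 160 > 130. N29 snaps.
  N29 sheds 160 kN to N6: 160 each.
    N6: 100+160 = 260 > 150
Round 2 — N6 snaps.
  N6 sheds 260 kN to N2, N28, N3: 86 each (2 lost).
    N2: 30+86 = 116 ≤ 120
    N28: 30+86 = 116 > 100
    N3: 20+86 = 106 > 60
Round 3 — N28, N3 snap.
  N28 sheds 116 kN: no online neighbours, lost.
  N3 sheds 106 kN: no online neighbours, lost.
No further breaks.

yes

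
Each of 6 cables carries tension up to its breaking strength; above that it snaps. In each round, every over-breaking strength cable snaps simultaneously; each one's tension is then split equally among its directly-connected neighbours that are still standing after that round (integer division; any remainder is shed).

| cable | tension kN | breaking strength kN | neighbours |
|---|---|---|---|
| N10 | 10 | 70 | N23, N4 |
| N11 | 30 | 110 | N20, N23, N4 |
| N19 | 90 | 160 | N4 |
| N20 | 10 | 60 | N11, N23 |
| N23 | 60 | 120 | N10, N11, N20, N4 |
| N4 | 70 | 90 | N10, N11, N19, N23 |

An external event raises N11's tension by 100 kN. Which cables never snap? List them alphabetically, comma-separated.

Round 1 — N11 at 130 > 110. N11 snaps.
  N11 sheds 130 kN to N20, N23, N4: 43 each (1 lost).
    N20: 10+43 = 53 ≤ 60
    N23: 60+43 = 103 ≤ 120
    N4: 70+43 = 113 > 90
Round 2 — N4 snaps.
  N4 sheds 113 kN to N10, N19, N23: 37 each (2 lost).
    N10: 10+37 = 47 ≤ 70
    N19: 90+37 = 127 ≤ 160
    N23: 103+37 = 140 > 120
Round 3 — N23 snaps.
  N23 sheds 140 kN to N10, N20: 70 each.
    N10: 47+70 = 117 > 70
    N20: 53+70 = 123 > 60
Round 4 — N10, N20 snap.
  N10 sheds 117 kN: no online neighbours, lost.
  N20 sheds 123 kN: no online neighbours, lost.
No further breaks.

N19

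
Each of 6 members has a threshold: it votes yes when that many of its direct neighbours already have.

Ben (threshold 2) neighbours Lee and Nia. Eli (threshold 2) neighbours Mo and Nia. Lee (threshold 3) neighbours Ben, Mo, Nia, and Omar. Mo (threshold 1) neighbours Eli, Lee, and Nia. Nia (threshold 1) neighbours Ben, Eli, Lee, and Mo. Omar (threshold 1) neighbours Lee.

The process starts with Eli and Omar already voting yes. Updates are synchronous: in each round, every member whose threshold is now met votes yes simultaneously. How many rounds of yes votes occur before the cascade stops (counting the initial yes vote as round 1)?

Round 1 — Eli, Omar vote yes (initial).
Round 2 — checking thresholds:
  Lee: 1 of 4 neighbours < 3, not yet.
  Mo: 1 of 3 neighbours ≥ 1, votes yes.
  Nia: 1 of 4 neighbours ≥ 1, votes yes.
Round 3 — checking thresholds:
  Ben: 1 of 2 neighbours < 2, not yet.
  Lee: 3 of 4 neighbours ≥ 3, votes yes.
Round 4 — checking thresholds:
  Ben: 2 of 2 neighbours ≥ 2, votes yes.
Round 5 — no new yes votes; cascade stops.

4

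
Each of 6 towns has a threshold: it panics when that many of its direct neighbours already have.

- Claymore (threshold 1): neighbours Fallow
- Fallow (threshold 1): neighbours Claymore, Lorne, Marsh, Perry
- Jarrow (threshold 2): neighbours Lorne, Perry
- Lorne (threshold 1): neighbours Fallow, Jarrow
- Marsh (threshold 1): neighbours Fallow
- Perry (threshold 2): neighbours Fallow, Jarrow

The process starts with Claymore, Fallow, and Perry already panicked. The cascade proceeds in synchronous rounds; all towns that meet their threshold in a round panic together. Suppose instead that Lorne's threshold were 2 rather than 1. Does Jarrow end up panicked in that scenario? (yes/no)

With Lorne's threshold at 2:
Round 1 — Claymore, Fallow, Perry panic (initial).
Round 2 — checking thresholds:
  Jarrow: 1 of 2 neighbours < 2, not yet.
  Lorne: 1 of 2 neighbours < 2, not yet.
  Marsh: 1 of 1 neighbours ≥ 1, panics.
Round 3 — no new panics; cascade stops.

no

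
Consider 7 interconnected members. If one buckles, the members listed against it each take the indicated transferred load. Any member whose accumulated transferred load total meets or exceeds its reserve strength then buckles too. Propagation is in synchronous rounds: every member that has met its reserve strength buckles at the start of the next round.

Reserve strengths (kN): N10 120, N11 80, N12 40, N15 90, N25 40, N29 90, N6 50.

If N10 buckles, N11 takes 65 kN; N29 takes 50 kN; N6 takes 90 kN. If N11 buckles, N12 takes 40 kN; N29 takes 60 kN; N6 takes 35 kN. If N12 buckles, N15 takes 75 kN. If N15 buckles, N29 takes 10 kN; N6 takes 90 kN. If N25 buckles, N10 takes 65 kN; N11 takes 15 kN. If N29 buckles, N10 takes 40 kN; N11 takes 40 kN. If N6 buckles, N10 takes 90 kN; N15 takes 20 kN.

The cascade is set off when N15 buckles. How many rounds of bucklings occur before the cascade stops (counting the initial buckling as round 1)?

2

Round 1 — N15 buckles (initial).
  N29: +10 → 10 < 90
  N6: +90 → 90 ≥ 50
Round 2 — N6 buckles.
  N10: +90 → 90 < 120
No further bucklings.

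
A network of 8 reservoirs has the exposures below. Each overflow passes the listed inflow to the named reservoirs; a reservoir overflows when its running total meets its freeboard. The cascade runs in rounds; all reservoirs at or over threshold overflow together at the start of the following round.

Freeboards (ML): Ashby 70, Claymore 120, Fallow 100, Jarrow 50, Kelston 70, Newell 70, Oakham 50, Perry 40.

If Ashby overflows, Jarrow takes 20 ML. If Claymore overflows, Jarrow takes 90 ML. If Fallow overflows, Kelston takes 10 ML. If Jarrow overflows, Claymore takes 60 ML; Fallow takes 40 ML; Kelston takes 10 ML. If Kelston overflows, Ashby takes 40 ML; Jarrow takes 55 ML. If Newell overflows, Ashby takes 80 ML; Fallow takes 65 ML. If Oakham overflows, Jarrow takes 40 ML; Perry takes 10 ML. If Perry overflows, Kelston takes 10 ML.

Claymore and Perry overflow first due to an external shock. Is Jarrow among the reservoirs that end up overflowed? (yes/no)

yes

Round 1 — Claymore, Perry overflow (initial).
  Jarrow: +90 → 90 ≥ 50
  Kelston: +10 → 10 < 70
Round 2 — Jarrow overflows.
  Fallow: +40 → 40 < 100
  Kelston: +10 → 20 < 70
No further overflows.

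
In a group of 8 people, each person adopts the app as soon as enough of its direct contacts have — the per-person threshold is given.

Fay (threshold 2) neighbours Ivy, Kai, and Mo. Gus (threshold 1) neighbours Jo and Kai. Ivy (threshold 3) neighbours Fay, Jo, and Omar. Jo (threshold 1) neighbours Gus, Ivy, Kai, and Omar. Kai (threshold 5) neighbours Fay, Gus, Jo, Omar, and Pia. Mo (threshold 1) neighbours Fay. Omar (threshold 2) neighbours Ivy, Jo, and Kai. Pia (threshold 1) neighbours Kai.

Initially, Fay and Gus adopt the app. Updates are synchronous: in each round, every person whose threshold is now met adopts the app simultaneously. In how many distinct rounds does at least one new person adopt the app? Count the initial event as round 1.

2

Round 1 — Fay, Gus adopt the app (initial).
Round 2 — checking thresholds:
  Ivy: 1 of 3 neighbours < 3, below threshold.
  Jo: 1 of 4 neighbours ≥ 1, adopts the app.
  Kai: 2 of 5 neighbours < 5, below threshold.
  Mo: 1 of 1 neighbours ≥ 1, adopts the app.
Round 3 — no new adoptions; cascade stops.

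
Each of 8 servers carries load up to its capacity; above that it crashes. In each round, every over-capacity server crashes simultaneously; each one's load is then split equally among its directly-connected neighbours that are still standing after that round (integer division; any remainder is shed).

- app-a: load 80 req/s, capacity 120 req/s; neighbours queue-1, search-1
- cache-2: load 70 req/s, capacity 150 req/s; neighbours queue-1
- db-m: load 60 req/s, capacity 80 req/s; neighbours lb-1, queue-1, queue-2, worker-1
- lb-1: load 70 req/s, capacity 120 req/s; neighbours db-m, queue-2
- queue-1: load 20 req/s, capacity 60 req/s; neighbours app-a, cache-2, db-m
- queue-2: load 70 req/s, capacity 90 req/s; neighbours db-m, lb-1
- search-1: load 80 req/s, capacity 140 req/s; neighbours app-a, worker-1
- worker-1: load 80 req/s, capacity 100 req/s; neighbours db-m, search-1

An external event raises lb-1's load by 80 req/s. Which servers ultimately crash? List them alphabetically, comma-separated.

app-a, db-m, lb-1, queue-1, queue-2, search-1, worker-1

Round 1 — lb-1 at 150 > 120. lb-1 crashes.
  lb-1 sheds 150 req/s to db-m, queue-2: 75 each.
    db-m: 60+75 = 135 > 80
    queue-2: 70+75 = 145 > 90
Round 2 — db-m, queue-2 crash.
  db-m sheds 135 req/s to queue-1, worker-1: 67 each (1 lost).
    queue-1: 20+67 = 87 > 60
    worker-1: 80+67 = 147 > 100
  queue-2 sheds 145 req/s: no online neighbours, lost.
Round 3 — queue-1, worker-1 crash.
  queue-1 sheds 87 req/s to app-a, cache-2: 43 each (1 lost).
    app-a: 80+43 = 123 > 120
    cache-2: 70+43 = 113 ≤ 150
  worker-1 sheds 147 req/s to search-1: 147 each.
    search-1: 80+147 = 227 > 140
Round 4 — app-a, search-1 crash.
  app-a sheds 123 req/s: no online neighbours, lost.
  search-1 sheds 227 req/s: no online neighbours, lost.
No further crashes.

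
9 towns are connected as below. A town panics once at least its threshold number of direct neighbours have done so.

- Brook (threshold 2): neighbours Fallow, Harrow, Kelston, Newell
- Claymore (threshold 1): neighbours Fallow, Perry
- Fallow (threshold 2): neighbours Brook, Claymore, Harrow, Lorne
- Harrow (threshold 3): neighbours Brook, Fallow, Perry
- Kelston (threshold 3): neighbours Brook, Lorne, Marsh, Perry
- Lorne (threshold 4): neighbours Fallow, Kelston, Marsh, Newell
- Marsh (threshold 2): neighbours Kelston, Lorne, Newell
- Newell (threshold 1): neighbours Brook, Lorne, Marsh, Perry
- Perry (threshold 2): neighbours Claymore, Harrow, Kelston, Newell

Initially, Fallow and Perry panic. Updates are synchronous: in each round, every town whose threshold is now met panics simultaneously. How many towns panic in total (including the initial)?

6

Round 1 — Fallow, Perry panic (initial).
Round 2 — checking thresholds:
  Brook: 1 of 4 neighbours < 2, holds.
  Claymore: 2 of 2 neighbours ≥ 1, panics.
  Harrow: 2 of 3 neighbours < 3, holds.
  Kelston: 1 of 4 neighbours < 3, holds.
  Lorne: 1 of 4 neighbours < 4, holds.
  Newell: 1 of 4 neighbours ≥ 1, panics.
Round 3 — checking thresholds:
  Brook: 2 of 4 neighbours ≥ 2, panics.
  Harrow: 2 of 3 neighbours < 3, holds.
  Kelston: 1 of 4 neighbours < 3, holds.
  Lorne: 2 of 4 neighbours < 4, holds.
  Marsh: 1 of 3 neighbours < 2, holds.
Round 4 — checking thresholds:
  Harrow: 3 of 3 neighbours ≥ 3, panics.
  Kelston: 2 of 4 neighbours < 3, holds.
  Lorne: 2 of 4 neighbours < 4, holds.
  Marsh: 1 of 3 neighbours < 2, holds.
Round 5 — no new panics; cascade stops.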